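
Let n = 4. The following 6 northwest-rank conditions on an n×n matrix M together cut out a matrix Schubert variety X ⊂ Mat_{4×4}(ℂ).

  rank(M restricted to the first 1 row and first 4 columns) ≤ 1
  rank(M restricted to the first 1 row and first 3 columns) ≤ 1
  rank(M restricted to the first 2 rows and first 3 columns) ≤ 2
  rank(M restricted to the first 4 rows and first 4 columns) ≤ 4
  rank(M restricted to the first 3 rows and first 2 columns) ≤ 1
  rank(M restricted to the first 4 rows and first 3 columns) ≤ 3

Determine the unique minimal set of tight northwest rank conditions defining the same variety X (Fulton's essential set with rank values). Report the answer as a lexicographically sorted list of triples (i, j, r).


The tightest implied rank at each (i,j), from the 6 conditions:

  1 | 1 | 1 | 1
  1 | 1 | 2 | 2
  1 | 1 | 2 | 3
  1 | 2 | 3 | 4

so w = (1, 3, 4, 2).

1 SE-corner of the 2-cell Rothe diagram gives Ess(w):

[(3, 2, 1)]


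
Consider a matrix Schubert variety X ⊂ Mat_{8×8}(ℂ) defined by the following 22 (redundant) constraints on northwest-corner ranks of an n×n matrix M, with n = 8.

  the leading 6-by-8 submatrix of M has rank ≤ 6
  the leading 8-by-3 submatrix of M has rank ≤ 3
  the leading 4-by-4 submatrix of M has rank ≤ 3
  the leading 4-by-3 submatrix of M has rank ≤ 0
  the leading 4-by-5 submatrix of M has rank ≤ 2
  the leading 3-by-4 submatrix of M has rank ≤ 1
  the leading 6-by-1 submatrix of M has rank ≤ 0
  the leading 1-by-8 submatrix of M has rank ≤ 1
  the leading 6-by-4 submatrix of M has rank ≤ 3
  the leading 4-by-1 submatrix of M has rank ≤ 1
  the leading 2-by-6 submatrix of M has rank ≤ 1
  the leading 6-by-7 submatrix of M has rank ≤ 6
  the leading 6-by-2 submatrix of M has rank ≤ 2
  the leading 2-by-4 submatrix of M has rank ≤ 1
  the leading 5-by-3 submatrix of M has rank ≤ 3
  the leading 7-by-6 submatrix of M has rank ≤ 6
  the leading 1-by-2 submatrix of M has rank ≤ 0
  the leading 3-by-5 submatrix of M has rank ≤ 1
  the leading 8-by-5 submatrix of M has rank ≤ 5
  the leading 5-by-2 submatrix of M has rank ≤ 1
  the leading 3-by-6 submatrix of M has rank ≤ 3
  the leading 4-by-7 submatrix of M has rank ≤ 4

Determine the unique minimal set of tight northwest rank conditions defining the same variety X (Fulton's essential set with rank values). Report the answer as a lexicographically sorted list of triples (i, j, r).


Recovering R(i,j) via the rank-extension bound from the 22 conditions:

  i=1: 0 | 0 | 0 | 1 | 1 | 1 | 1 | 1
  i=2: 0 | 0 | 0 | 1 | 1 | 1 | 2 | 2
  i=3: 0 | 0 | 0 | 1 | 1 | 2 | 3 | 3
  i=4: 0 | 0 | 0 | 1 | 2 | 3 | 4 | 4
  i=5: 0 | 1 | 1 | 2 | 3 | 4 | 5 | 5
  i=6: 0 | 1 | 2 | 3 | 4 | 5 | 6 | 6
  i=7: 1 | 2 | 3 | 4 | 5 | 6 | 7 | 7
  i=8: 1 | 2 | 3 | 4 | 5 | 6 | 7 | 8

giving w = (4, 7, 6, 5, 2, 3, 1, 8) via Δ²R.

D(w) has 17 cells with 4 SE-corners; essential set:

[(2, 6, 1), (3, 5, 1), (4, 3, 0), (6, 1, 0)]


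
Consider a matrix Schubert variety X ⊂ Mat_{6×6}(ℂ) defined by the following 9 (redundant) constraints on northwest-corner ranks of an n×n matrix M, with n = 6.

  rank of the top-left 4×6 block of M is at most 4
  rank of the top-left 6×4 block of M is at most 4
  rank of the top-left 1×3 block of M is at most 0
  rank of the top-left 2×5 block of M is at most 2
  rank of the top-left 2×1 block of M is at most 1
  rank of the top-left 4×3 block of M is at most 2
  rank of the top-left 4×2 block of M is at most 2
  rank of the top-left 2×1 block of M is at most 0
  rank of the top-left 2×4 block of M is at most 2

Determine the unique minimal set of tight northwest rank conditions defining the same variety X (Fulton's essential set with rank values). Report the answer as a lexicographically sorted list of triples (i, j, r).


Recovering R(i,j) via the rank-extension bound from the 9 conditions:

  0, 0, 0, 1, 1, 1
  0, 1, 1, 2, 2, 2
  1, 2, 2, 3, 3, 3
  1, 2, 2, 3, 4, 4
  1, 2, 3, 4, 5, 5
  1, 2, 3, 4, 5, 6

reading off 1-entries of Δ²R: w = (4, 2, 1, 5, 3, 6).

ℓ(w)=5; the 3 essential cells (i,j,r):

[(1, 3, 0), (2, 1, 0), (4, 3, 2)]


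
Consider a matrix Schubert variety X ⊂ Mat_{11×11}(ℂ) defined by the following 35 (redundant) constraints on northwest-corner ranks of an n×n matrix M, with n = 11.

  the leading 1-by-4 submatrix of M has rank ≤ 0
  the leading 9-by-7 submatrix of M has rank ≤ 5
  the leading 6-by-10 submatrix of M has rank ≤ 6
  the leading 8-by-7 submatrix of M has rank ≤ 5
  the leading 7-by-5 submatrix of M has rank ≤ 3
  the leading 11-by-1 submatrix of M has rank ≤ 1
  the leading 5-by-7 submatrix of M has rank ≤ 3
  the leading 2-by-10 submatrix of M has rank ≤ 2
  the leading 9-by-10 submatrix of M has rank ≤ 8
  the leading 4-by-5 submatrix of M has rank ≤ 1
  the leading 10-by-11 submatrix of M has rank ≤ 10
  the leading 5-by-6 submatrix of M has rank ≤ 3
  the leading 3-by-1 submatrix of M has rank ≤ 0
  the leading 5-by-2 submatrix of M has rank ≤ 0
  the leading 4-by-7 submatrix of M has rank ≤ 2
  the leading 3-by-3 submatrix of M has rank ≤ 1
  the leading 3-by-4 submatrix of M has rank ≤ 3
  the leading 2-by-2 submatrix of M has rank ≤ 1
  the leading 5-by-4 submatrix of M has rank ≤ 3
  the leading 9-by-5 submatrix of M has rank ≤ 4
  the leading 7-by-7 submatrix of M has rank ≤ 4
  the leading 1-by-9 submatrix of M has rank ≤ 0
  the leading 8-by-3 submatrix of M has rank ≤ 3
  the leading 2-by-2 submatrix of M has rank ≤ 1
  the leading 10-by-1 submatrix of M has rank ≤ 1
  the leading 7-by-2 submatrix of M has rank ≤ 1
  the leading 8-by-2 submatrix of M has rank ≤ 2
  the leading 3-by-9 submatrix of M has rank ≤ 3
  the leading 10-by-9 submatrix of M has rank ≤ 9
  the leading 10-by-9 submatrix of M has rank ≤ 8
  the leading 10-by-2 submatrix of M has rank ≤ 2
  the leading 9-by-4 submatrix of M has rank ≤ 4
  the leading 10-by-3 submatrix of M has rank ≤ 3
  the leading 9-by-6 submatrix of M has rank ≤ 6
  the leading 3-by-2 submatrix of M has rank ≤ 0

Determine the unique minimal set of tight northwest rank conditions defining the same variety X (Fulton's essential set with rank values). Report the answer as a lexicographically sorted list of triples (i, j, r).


Rank table r_w(11×11) implied by the 35 constraints:

  R[1]: 0  0  0  0  0  0  0  0  0  1  1
  R[2]: 0  0  1  1  1  1  1  1  1  2  2
  R[3]: 0  0  1  1  1  2  2  2  2  3  3
  R[4]: 0  0  1  1  1  2  2  3  3  4  4
  R[5]: 0  0  1  2  2  3  3  4  4  5  5
  R[6]: 1  1  2  3  3  4  4  5  5  6  6
  R[7]: 1  1  2  3  3  4  4  5  6  7  7
  R[8]: 1  2  3  4  4  5  5  6  7  8  8
  R[9]: 1  2  3  4  4  5  5  6  7  8  9
  R[10]: 1  2  3  4  5  6  6  7  8  9  10
  R[11]: 1  2  3  4  5  6  7  8  9  10  11

reading off 1-entries of Δ²R: w = (10, 3, 6, 8, 4, 1, 9, 2, 11, 5, 7).

|D(w)|=27, |Ess(w)|=9:

[(1, 9, 0), (4, 5, 1), (4, 7, 2), (5, 2, 0), (7, 2, 1), (7, 5, 3), (7, 7, 4), (9, 5, 4), (9, 7, 5)]


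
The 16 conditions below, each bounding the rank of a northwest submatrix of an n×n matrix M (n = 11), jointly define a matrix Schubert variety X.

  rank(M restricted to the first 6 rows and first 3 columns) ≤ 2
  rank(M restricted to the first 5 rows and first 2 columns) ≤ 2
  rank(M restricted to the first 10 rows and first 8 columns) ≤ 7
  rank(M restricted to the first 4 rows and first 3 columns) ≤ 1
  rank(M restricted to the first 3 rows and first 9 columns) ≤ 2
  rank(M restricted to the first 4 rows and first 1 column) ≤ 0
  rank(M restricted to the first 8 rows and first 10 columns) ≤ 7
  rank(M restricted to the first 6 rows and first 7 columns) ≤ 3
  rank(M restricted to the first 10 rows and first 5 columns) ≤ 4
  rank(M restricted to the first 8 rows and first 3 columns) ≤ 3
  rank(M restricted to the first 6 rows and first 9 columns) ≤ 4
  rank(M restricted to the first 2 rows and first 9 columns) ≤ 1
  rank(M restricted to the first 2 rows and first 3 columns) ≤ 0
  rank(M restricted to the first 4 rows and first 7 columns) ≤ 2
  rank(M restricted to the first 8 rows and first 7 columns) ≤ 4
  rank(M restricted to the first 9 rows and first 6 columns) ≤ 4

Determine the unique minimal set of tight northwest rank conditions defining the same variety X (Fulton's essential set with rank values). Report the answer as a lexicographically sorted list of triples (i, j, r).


The tightest implied rank at each (i,j), from the 16 conditions:

  row 1: 0, 0, 0, 1, 1, 1, 1, 1, 1, 1, 1
  row 2: 0, 0, 0, 1, 1, 1, 1, 1, 1, 2, 2
  row 3: 0, 1, 1, 2, 2, 2, 2, 2, 2, 3, 3
  row 4: 0, 1, 1, 2, 2, 2, 2, 3, 3, 4, 4
  row 5: 1, 2, 2, 3, 3, 3, 3, 4, 4, 5, 5
  row 6: 1, 2, 2, 3, 3, 3, 3, 4, 4, 5, 6
  row 7: 1, 2, 3, 4, 4, 4, 4, 5, 5, 6, 7
  row 8: 1, 2, 3, 4, 4, 4, 4, 5, 6, 7, 8
  row 9: 1, 2, 3, 4, 4, 4, 5, 6, 7, 8, 9
  row 10: 1, 2, 3, 4, 4, 5, 6, 7, 8, 9, 10
  row 11: 1, 2, 3, 4, 5, 6, 7, 8, 9, 10, 11

the unique w with this rank table is (4, 10, 2, 8, 1, 11, 3, 9, 7, 6, 5).

|D(w)|=28, |Ess(w)|=11:

[(2, 3, 0), (2, 9, 1), (4, 1, 0), (4, 3, 1), (4, 7, 2), (6, 3, 2), (6, 7, 3), (6, 9, 4), (8, 7, 4), (9, 6, 4), (10, 5, 4)]


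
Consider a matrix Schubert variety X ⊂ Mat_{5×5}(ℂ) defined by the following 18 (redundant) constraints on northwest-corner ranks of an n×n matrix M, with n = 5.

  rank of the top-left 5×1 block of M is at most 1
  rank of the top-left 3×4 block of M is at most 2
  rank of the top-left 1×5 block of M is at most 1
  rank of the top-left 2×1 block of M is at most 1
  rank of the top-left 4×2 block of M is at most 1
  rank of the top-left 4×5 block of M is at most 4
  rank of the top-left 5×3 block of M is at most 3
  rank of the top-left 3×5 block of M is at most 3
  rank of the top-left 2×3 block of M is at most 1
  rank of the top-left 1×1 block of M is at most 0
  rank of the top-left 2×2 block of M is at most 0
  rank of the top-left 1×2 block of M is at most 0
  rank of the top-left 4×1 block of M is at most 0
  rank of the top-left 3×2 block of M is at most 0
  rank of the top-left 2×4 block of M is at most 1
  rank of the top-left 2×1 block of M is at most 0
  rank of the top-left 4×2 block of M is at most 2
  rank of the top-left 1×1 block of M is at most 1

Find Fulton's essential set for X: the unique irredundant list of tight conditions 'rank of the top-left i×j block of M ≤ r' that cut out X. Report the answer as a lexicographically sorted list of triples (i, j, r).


Reconstructing r_w from the 18 given conditions:

  row 1: 0 | 0 | 1 | 1 | 1
  row 2: 0 | 0 | 1 | 1 | 2
  row 3: 0 | 0 | 1 | 2 | 3
  row 4: 0 | 1 | 2 | 3 | 4
  row 5: 1 | 2 | 3 | 4 | 5

second differences of R give the permutation w = (3, 5, 4, 2, 1).

|D(w)|=8, |Ess(w)|=3:

[(2, 4, 1), (3, 2, 0), (4, 1, 0)]


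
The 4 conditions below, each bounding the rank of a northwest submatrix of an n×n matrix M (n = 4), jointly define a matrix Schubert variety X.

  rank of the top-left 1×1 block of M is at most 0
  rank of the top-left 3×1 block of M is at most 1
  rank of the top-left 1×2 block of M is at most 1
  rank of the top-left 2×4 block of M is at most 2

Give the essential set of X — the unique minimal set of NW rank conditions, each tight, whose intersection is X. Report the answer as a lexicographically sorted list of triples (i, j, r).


The tightest implied rank at each (i,j), from the 4 conditions:

  R[1]: 0 1 1 1
  R[2]: 1 2 2 2
  R[3]: 1 2 3 3
  R[4]: 1 2 3 4

second differences of R give the permutation w = (2, 1, 3, 4).

ℓ(w)=1; the 1 essential cell (i,j,r):

[(1, 1, 0)]


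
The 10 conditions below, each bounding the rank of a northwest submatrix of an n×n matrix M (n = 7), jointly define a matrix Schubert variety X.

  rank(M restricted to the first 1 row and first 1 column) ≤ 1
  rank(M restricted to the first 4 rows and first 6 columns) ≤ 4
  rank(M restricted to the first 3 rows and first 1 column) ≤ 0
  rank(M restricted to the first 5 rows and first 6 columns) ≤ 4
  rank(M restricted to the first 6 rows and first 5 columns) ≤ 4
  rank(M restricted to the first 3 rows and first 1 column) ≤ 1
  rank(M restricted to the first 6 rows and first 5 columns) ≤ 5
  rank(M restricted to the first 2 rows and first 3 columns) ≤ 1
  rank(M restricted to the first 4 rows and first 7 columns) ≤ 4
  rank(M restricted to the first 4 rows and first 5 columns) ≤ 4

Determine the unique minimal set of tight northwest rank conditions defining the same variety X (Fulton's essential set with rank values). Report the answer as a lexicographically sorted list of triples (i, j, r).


Rank table r_w(7×7) implied by the 10 constraints:

  row 1: 0, 1, 1, 1, 1, 1, 1
  row 2: 0, 1, 1, 2, 2, 2, 2
  row 3: 0, 1, 2, 3, 3, 3, 3
  row 4: 1, 2, 3, 4, 4, 4, 4
  row 5: 1, 2, 3, 4, 4, 4, 5
  row 6: 1, 2, 3, 4, 4, 5, 6
  row 7: 1, 2, 3, 4, 5, 6, 7

second differences of R give the permutation w = (2, 4, 3, 1, 7, 6, 5).

4 SE-corners of the 7-cell Rothe diagram give Ess(w):

[(2, 3, 1), (3, 1, 0), (5, 6, 4), (6, 5, 4)]


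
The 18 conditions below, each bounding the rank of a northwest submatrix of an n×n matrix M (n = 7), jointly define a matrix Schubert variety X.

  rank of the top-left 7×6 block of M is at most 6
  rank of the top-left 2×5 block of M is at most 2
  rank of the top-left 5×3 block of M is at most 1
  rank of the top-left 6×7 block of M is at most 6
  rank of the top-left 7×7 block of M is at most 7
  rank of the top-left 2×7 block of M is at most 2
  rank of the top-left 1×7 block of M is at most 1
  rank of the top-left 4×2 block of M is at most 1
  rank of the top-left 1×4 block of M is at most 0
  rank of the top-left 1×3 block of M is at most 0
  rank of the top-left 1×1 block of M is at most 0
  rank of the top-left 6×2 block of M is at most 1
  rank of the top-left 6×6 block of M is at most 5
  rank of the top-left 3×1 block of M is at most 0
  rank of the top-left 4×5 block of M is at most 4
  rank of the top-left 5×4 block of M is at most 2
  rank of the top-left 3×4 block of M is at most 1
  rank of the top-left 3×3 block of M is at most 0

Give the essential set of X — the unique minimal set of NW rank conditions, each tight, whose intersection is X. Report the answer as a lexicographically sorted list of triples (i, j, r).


Reconstructing r_w from the 18 given conditions:

  i=1: 0 | 0 | 0 | 0 | 1 | 1 | 1
  i=2: 0 | 0 | 0 | 1 | 2 | 2 | 2
  i=3: 0 | 0 | 0 | 1 | 2 | 3 | 3
  i=4: 1 | 1 | 1 | 2 | 3 | 4 | 4
  i=5: 1 | 1 | 1 | 2 | 3 | 4 | 5
  i=6: 1 | 1 | 2 | 3 | 4 | 5 | 6
  i=7: 1 | 2 | 3 | 4 | 5 | 6 | 7

hence w(1..7) = (5, 4, 6, 1, 7, 3, 2).

|D(w)|=13, |Ess(w)|=4:

[(1, 4, 0), (3, 3, 0), (5, 3, 1), (6, 2, 1)]


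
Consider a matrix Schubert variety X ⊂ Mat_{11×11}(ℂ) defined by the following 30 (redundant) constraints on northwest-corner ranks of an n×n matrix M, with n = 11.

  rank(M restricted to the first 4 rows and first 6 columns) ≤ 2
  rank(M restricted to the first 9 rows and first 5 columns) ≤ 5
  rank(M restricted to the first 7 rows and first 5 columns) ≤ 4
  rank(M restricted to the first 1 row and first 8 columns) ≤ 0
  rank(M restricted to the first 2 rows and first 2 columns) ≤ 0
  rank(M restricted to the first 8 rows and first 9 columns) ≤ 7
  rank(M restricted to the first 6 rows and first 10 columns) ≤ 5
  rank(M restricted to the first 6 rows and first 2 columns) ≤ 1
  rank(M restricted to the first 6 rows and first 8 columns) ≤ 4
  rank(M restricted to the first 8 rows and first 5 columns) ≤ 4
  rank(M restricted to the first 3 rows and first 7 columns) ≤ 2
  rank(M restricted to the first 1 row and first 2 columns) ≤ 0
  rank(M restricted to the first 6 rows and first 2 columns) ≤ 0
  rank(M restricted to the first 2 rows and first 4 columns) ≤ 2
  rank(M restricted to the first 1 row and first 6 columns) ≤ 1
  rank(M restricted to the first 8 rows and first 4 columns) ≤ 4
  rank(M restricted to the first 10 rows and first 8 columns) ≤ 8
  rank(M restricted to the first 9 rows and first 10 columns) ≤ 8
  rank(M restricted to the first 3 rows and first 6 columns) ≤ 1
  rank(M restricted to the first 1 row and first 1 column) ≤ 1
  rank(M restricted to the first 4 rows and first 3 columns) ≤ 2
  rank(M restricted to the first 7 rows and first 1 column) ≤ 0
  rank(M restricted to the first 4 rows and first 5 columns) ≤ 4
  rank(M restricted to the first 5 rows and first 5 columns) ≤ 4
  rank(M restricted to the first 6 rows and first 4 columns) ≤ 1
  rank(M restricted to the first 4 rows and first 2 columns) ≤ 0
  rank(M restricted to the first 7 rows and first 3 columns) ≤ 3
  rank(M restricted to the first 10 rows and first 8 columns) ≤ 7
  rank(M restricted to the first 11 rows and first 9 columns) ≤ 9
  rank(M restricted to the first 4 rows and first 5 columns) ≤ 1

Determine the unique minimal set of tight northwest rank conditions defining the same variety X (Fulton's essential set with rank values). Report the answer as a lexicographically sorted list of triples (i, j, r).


The tightest implied rank at each (i,j), from the 30 conditions:

  R[1]: 0, 0, 0, 0, 0, 0, 0, 0, 1, 1, 1
  R[2]: 0, 0, 1, 1, 1, 1, 1, 1, 2, 2, 2
  R[3]: 0, 0, 1, 1, 1, 1, 2, 2, 3, 3, 3
  R[4]: 0, 0, 1, 1, 1, 2, 3, 3, 4, 4, 4
  R[5]: 0, 0, 1, 1, 2, 3, 4, 4, 5, 5, 5
  R[6]: 0, 0, 1, 1, 2, 3, 4, 4, 5, 5, 6
  R[7]: 0, 1, 2, 2, 3, 4, 5, 5, 6, 6, 7
  R[8]: 1, 2, 3, 3, 4, 5, 6, 6, 7, 7, 8
  R[9]: 1, 2, 3, 4, 5, 6, 7, 7, 8, 8, 9
  R[10]: 1, 2, 3, 4, 5, 6, 7, 7, 8, 9, 10
  R[11]: 1, 2, 3, 4, 5, 6, 7, 8, 9, 10, 11

hence w(1..11) = (9, 3, 7, 6, 5, 11, 2, 1, 4, 10, 8).

|D(w)|=29, |Ess(w)|=9:

[(1, 8, 0), (3, 6, 1), (4, 5, 1), (6, 2, 0), (6, 4, 1), (6, 8, 4), (6, 10, 5), (7, 1, 0), (10, 8, 7)]


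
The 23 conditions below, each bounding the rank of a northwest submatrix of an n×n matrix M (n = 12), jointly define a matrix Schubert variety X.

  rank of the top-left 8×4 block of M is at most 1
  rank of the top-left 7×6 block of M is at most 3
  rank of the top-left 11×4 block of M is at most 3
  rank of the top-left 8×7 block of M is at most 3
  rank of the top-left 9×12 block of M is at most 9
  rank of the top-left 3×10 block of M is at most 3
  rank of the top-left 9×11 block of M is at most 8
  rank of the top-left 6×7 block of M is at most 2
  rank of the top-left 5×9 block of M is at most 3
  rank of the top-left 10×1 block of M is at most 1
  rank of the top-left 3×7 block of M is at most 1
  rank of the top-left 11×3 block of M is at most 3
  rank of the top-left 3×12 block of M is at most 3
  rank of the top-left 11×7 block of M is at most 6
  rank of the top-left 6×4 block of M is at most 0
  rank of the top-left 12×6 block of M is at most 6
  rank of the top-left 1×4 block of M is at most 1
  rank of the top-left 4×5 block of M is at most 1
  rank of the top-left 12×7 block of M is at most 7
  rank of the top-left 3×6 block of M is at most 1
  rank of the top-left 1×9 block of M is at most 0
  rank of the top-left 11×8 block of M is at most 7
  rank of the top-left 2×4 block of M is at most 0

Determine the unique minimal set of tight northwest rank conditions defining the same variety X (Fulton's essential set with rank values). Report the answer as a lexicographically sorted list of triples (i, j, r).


The tightest implied rank at each (i,j), from the 23 conditions:

  0  0  0  0  0  0  0  0  0  1  1  1
  0  0  0  0  1  1  1  1  1  2  2  2
  0  0  0  0  1  1  1  2  2  3  3  3
  0  0  0  0  1  2  2  3  3  4  4  4
  0  0  0  0  1  2  2  3  3  4  5  5
  0  0  0  0  1  2  2  3  4  5  6  6
  1  1  1  1  2  3  3  4  5  6  7  7
  1  1  1  1  2  3  3  4  5  6  7  8
  1  2  2  2  3  4  4  5  6  7  8  9
  1  2  3  3  4  5  5  6  7  8  9  10
  1  2  3  3  4  5  6  7  8  9  10  11
  1  2  3  4  5  6  7  8  9  10  11  12

the unique w with this rank table is (10, 5, 8, 6, 11, 9, 1, 12, 2, 3, 7, 4).

ℓ(w)=39; the 8 essential cells (i,j,r):

[(1, 9, 0), (3, 7, 1), (5, 9, 3), (6, 4, 0), (6, 7, 2), (8, 4, 1), (8, 7, 3), (11, 4, 3)]


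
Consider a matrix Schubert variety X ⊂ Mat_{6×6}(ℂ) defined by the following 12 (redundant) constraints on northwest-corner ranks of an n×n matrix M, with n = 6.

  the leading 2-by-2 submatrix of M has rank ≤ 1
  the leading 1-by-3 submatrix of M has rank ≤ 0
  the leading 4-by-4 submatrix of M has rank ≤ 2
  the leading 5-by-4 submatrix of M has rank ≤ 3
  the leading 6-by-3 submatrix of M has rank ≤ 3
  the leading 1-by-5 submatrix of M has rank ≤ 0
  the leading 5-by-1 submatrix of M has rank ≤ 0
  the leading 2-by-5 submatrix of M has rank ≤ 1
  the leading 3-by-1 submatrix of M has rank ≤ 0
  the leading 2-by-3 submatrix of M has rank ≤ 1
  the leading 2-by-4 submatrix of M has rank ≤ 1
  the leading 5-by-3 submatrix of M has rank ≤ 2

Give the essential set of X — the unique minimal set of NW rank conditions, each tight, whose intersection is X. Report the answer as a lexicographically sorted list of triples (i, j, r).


Propagating the 12 rank bounds to every northwest block:

  0, 0, 0, 0, 0, 1
  0, 1, 1, 1, 1, 2
  0, 1, 2, 2, 2, 3
  0, 1, 2, 2, 3, 4
  0, 1, 2, 3, 4, 5
  1, 2, 3, 4, 5, 6

so w = (6, 2, 3, 5, 4, 1).

ℓ(w)=10; the 3 essential cells (i,j,r):

[(1, 5, 0), (4, 4, 2), (5, 1, 0)]


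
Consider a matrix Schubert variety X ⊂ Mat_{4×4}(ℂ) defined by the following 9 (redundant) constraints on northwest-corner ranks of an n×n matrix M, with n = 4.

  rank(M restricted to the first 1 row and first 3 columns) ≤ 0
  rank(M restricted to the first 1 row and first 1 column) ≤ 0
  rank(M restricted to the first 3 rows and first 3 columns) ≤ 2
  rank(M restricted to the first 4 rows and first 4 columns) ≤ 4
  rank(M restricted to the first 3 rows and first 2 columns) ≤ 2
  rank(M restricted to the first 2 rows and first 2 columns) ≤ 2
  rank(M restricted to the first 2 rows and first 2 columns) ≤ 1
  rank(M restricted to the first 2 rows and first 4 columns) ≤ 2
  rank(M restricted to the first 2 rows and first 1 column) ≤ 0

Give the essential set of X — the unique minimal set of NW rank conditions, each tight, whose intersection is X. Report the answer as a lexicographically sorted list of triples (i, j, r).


The tightest implied rank at each (i,j), from the 9 conditions:

  row 1: 0  0  0  1
  row 2: 0  1  1  2
  row 3: 1  2  2  3
  row 4: 1  2  3  4

the unique w with this rank table is (4, 2, 1, 3).

D(w) has 4 cells with 2 SE-corners; essential set:

[(1, 3, 0), (2, 1, 0)]


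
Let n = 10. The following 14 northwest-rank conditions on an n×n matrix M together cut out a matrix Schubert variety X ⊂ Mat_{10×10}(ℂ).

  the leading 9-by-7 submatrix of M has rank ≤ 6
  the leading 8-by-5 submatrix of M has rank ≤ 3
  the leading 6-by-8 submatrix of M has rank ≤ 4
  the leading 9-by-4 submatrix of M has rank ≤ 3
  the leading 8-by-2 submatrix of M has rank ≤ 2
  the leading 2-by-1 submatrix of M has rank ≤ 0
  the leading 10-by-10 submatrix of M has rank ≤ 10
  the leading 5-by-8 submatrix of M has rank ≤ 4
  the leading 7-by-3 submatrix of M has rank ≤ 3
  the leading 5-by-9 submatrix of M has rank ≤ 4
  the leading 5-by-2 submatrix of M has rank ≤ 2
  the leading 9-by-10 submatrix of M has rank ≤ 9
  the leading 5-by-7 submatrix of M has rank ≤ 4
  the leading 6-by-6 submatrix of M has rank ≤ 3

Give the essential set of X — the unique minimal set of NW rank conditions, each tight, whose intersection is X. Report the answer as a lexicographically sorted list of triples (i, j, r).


Rank table r_w(10×10) implied by the 14 constraints:

  R[1]: 0 | 1 | 1 | 1 | 1 | 1 | 1 | 1 | 1 | 1
  R[2]: 0 | 1 | 2 | 2 | 2 | 2 | 2 | 2 | 2 | 2
  R[3]: 1 | 2 | 3 | 3 | 3 | 3 | 3 | 3 | 3 | 3
  R[4]: 1 | 2 | 3 | 3 | 3 | 3 | 4 | 4 | 4 | 4
  R[5]: 1 | 2 | 3 | 3 | 3 | 3 | 4 | 4 | 4 | 5
  R[6]: 1 | 2 | 3 | 3 | 3 | 3 | 4 | 4 | 5 | 6
  R[7]: 1 | 2 | 3 | 3 | 3 | 4 | 5 | 5 | 6 | 7
  R[8]: 1 | 2 | 3 | 3 | 3 | 4 | 5 | 6 | 7 | 8
  R[9]: 1 | 2 | 3 | 3 | 4 | 5 | 6 | 7 | 8 | 9
  R[10]: 1 | 2 | 3 | 4 | 5 | 6 | 7 | 8 | 9 | 10

reading off 1-entries of Δ²R: w = (2, 3, 1, 7, 10, 9, 6, 8, 5, 4).

Rothe diagram D(w) (19 cells), 6 SE-corners (essential conditions):

[(2, 1, 0), (5, 9, 4), (6, 6, 3), (6, 8, 4), (8, 5, 3), (9, 4, 3)]


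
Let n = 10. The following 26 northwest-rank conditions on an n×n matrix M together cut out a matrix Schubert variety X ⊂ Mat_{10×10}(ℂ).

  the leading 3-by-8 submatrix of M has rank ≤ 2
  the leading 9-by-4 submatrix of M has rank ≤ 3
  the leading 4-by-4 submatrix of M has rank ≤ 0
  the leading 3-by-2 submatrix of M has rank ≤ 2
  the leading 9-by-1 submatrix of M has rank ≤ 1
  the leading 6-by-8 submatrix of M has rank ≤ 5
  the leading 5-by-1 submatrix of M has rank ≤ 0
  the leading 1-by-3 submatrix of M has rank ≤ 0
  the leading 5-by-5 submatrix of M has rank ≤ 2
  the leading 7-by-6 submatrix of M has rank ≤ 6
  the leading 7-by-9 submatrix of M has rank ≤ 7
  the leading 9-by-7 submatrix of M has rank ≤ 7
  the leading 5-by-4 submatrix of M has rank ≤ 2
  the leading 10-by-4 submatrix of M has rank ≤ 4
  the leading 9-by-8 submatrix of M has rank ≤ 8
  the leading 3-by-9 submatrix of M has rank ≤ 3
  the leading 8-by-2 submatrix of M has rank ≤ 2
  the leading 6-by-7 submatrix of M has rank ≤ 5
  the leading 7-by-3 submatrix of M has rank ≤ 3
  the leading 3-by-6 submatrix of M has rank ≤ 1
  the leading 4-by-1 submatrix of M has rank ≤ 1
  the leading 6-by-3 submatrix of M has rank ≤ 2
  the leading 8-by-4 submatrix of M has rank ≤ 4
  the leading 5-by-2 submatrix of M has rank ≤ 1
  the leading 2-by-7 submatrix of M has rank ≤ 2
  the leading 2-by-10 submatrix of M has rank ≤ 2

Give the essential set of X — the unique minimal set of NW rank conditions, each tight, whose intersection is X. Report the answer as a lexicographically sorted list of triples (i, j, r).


Reconstructing r_w from the 26 given conditions:

  row 1: 0, 0, 0, 0, 1, 1, 1, 1, 1, 1
  row 2: 0, 0, 0, 0, 1, 1, 2, 2, 2, 2
  row 3: 0, 0, 0, 0, 1, 1, 2, 2, 3, 3
  row 4: 0, 0, 0, 0, 1, 2, 3, 3, 4, 4
  row 5: 0, 1, 1, 1, 2, 3, 4, 4, 5, 5
  row 6: 1, 2, 2, 2, 3, 4, 5, 5, 6, 6
  row 7: 1, 2, 3, 3, 4, 5, 6, 6, 7, 7
  row 8: 1, 2, 3, 3, 4, 5, 6, 7, 8, 8
  row 9: 1, 2, 3, 3, 4, 5, 6, 7, 8, 9
  row 10: 1, 2, 3, 4, 5, 6, 7, 8, 9, 10

giving w = (5, 7, 9, 6, 2, 1, 3, 8, 10, 4) via Δ²R.

|D(w)|=22, |Ess(w)|=5:

[(3, 6, 1), (3, 8, 2), (4, 4, 0), (5, 1, 0), (9, 4, 3)]


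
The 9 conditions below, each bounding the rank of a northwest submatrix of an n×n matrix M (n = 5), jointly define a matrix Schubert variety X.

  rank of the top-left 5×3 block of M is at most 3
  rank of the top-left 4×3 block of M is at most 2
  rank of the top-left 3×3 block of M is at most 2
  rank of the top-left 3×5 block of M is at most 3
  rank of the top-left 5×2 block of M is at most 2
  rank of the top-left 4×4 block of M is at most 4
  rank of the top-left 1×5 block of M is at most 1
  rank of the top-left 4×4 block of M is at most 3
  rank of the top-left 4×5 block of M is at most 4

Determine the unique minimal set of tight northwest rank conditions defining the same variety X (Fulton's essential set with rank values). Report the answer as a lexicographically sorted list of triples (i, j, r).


The tightest implied rank at each (i,j), from the 9 conditions:

  1  1  1  1  1
  1  2  2  2  2
  1  2  2  3  3
  1  2  2  3  4
  1  2  3  4  5

second differences of R give the permutation w = (1, 2, 4, 5, 3).

Rothe diagram D(w) (2 cells), 1 SE-corner (essential condition):

[(4, 3, 2)]


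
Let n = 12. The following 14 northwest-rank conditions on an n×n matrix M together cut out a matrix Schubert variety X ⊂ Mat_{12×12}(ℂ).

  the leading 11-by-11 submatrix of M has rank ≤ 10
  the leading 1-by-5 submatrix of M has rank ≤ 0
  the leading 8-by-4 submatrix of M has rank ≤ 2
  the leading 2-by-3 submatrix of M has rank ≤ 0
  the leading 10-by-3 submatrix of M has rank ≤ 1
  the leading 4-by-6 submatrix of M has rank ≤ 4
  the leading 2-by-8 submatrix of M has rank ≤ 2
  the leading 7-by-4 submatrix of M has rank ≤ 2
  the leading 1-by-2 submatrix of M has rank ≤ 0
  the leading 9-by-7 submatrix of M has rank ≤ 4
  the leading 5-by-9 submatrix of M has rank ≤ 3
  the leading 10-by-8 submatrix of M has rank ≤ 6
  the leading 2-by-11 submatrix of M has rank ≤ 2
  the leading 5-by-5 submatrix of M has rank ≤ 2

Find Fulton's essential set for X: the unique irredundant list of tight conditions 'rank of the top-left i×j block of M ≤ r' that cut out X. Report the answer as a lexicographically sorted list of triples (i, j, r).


Rank table r_w(12×12) implied by the 14 constraints:

  R[1]: 0 | 0 | 0 | 0 | 0 | 1 | 1 | 1 | 1 | 1 | 1 | 1
  R[2]: 0 | 0 | 0 | 1 | 1 | 2 | 2 | 2 | 2 | 2 | 2 | 2
  R[3]: 1 | 1 | 1 | 2 | 2 | 3 | 3 | 3 | 3 | 3 | 3 | 3
  R[4]: 1 | 1 | 1 | 2 | 2 | 3 | 3 | 3 | 3 | 4 | 4 | 4
  R[5]: 1 | 1 | 1 | 2 | 2 | 3 | 3 | 3 | 3 | 4 | 5 | 5
  R[6]: 1 | 1 | 1 | 2 | 3 | 4 | 4 | 4 | 4 | 5 | 6 | 6
  R[7]: 1 | 1 | 1 | 2 | 3 | 4 | 4 | 5 | 5 | 6 | 7 | 7
  R[8]: 1 | 1 | 1 | 2 | 3 | 4 | 4 | 5 | 6 | 7 | 8 | 8
  R[9]: 1 | 1 | 1 | 2 | 3 | 4 | 4 | 5 | 6 | 7 | 8 | 9
  R[10]: 1 | 1 | 1 | 2 | 3 | 4 | 5 | 6 | 7 | 8 | 9 | 10
  R[11]: 1 | 2 | 2 | 3 | 4 | 5 | 6 | 7 | 8 | 9 | 10 | 11
  R[12]: 1 | 2 | 3 | 4 | 5 | 6 | 7 | 8 | 9 | 10 | 11 | 12

reading off 1-entries of Δ²R: w = (6, 4, 1, 10, 11, 5, 8, 9, 12, 7, 2, 3).

D(w) has 33 cells with 6 SE-corners; essential set:

[(1, 5, 0), (2, 3, 0), (5, 5, 2), (5, 9, 3), (9, 7, 4), (10, 3, 1)]


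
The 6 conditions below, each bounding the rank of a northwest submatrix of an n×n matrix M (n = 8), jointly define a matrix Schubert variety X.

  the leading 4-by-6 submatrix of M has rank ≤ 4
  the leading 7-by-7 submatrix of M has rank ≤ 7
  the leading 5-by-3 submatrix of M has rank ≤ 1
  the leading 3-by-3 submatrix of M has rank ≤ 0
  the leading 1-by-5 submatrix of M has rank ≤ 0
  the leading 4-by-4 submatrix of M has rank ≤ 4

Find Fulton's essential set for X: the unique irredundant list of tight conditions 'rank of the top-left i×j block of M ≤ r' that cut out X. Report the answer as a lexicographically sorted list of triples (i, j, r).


Recovering R(i,j) via the rank-extension bound from the 6 conditions:

  row 1: 0  0  0  0  0  1  1  1
  row 2: 0  0  0  1  1  2  2  2
  row 3: 0  0  0  1  2  3  3  3
  row 4: 1  1  1  2  3  4  4  4
  row 5: 1  1  1  2  3  4  5  5
  row 6: 1  2  2  3  4  5  6  6
  row 7: 1  2  3  4  5  6  7  7
  row 8: 1  2  3  4  5  6  7  8

so w = (6, 4, 5, 1, 7, 2, 3, 8).

Rothe diagram D(w) (13 cells), 3 SE-corners (essential conditions):

[(1, 5, 0), (3, 3, 0), (5, 3, 1)]


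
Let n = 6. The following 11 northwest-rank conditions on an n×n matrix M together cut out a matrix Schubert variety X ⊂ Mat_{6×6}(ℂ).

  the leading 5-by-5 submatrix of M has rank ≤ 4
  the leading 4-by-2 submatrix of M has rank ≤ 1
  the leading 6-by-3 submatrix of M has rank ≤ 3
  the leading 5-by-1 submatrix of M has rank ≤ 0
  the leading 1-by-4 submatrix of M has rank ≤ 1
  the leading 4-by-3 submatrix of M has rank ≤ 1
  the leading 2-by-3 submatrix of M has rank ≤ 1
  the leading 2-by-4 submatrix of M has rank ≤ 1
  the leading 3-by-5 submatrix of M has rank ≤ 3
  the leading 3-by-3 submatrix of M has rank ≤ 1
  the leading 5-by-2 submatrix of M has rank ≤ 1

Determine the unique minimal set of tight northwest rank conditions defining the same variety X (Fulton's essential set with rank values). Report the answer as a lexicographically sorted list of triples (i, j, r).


Computing R[i][j] = min implied NW-rank bound (n=6, 11 conditions):

  i=1: 0 1 1 1 1 1
  i=2: 0 1 1 1 2 2
  i=3: 0 1 1 2 3 3
  i=4: 0 1 1 2 3 4
  i=5: 0 1 2 3 4 5
  i=6: 1 2 3 4 5 6

the unique w with this rank table is (2, 5, 4, 6, 3, 1).

Fulton essential set (3 of the 9 Rothe cells):

[(2, 4, 1), (4, 3, 1), (5, 1, 0)]


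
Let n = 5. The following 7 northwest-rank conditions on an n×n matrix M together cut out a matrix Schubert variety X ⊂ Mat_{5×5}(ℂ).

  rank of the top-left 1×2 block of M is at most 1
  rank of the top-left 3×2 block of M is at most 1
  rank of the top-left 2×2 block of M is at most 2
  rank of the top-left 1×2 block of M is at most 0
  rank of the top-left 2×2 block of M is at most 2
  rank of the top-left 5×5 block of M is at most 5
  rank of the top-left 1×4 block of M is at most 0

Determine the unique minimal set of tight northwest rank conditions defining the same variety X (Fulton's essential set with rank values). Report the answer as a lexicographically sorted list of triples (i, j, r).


Recovering R(i,j) via the rank-extension bound from the 7 conditions:

  i=1: 0  0  0  0  1
  i=2: 1  1  1  1  2
  i=3: 1  1  2  2  3
  i=4: 1  2  3  3  4
  i=5: 1  2  3  4  5

so w = (5, 1, 3, 2, 4).

2 SE-corners of the 5-cell Rothe diagram give Ess(w):

[(1, 4, 0), (3, 2, 1)]


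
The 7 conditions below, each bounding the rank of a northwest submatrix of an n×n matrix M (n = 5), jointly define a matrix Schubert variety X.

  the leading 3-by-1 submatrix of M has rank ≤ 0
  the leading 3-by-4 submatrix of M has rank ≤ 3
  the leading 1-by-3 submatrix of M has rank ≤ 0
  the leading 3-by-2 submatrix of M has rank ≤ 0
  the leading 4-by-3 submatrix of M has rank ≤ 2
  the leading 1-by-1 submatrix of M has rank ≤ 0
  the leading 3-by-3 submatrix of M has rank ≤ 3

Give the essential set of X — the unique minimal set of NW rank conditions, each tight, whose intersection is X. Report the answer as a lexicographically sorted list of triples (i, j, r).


Computing R[i][j] = min implied NW-rank bound (n=5, 7 conditions):

  0, 0, 0, 1, 1
  0, 0, 1, 2, 2
  0, 0, 1, 2, 3
  1, 1, 2, 3, 4
  1, 2, 3, 4, 5

so w = (4, 3, 5, 1, 2).

Fulton essential set (2 of the 7 Rothe cells):

[(1, 3, 0), (3, 2, 0)]


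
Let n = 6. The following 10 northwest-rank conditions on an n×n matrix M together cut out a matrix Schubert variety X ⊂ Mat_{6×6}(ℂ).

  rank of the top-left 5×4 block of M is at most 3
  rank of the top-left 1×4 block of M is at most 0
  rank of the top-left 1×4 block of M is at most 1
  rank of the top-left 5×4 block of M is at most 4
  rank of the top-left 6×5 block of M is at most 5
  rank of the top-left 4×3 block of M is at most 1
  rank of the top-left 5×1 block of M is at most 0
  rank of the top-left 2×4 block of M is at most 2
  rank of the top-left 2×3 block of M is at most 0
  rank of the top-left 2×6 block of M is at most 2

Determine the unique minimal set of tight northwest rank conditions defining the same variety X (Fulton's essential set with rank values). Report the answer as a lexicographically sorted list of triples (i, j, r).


Reconstructing r_w from the 10 given conditions:

  0 | 0 | 0 | 0 | 1 | 1
  0 | 0 | 0 | 1 | 2 | 2
  0 | 1 | 1 | 2 | 3 | 3
  0 | 1 | 1 | 2 | 3 | 4
  0 | 1 | 2 | 3 | 4 | 5
  1 | 2 | 3 | 4 | 5 | 6

second differences of R give the permutation w = (5, 4, 2, 6, 3, 1).

|D(w)|=11, |Ess(w)|=4:

[(1, 4, 0), (2, 3, 0), (4, 3, 1), (5, 1, 0)]


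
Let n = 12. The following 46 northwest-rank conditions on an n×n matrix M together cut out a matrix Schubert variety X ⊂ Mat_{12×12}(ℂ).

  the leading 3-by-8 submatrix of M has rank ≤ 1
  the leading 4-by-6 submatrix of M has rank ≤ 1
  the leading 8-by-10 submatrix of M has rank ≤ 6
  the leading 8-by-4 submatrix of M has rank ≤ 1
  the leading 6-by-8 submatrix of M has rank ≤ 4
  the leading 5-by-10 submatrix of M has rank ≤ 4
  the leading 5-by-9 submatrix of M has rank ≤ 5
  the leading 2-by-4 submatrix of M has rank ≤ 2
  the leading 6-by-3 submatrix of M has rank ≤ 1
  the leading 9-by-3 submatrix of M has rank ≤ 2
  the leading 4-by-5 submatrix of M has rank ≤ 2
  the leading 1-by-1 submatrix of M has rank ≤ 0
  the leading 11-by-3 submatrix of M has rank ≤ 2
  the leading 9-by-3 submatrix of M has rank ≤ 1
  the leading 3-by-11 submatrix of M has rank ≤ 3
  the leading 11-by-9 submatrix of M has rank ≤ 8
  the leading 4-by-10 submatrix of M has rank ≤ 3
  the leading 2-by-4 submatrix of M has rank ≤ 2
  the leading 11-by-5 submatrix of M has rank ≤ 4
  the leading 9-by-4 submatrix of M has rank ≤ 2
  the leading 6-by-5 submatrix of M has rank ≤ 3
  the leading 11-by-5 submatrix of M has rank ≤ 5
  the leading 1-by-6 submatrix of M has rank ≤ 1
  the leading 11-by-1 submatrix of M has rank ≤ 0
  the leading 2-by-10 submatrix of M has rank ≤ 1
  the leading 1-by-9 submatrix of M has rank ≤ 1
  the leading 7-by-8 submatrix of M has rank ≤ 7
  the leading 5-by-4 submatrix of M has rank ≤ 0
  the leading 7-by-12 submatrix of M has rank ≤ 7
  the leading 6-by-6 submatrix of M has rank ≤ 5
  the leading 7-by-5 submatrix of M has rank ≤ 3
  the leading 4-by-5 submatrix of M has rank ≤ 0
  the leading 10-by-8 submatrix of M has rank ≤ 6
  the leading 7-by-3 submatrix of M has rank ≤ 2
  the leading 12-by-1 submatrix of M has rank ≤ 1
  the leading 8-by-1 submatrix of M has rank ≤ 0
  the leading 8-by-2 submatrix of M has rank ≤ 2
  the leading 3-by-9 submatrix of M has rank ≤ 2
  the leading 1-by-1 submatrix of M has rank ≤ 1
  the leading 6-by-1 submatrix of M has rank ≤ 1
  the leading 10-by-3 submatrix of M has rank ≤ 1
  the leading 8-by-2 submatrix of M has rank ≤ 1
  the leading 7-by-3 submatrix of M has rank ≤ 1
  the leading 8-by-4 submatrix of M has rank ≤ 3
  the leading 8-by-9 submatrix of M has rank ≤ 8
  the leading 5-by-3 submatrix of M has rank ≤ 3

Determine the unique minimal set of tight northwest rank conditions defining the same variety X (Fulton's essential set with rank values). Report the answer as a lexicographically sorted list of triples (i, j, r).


Reconstructing r_w from the 46 given conditions:

  0, 0, 0, 0, 0, 1, 1, 1, 1, 1, 1, 1
  0, 0, 0, 0, 0, 1, 1, 1, 1, 1, 2, 2
  0, 0, 0, 0, 0, 1, 1, 1, 2, 2, 3, 3
  0, 0, 0, 0, 0, 1, 2, 2, 3, 3, 4, 4
  0, 0, 0, 0, 1, 2, 3, 3, 4, 4, 5, 5
  0, 1, 1, 1, 2, 3, 4, 4, 5, 5, 6, 6
  0, 1, 1, 1, 2, 3, 4, 5, 6, 6, 7, 7
  0, 1, 1, 1, 2, 3, 4, 5, 6, 6, 7, 8
  0, 1, 1, 2, 3, 4, 5, 6, 7, 7, 8, 9
  0, 1, 1, 2, 3, 4, 5, 6, 7, 8, 9, 10
  0, 1, 2, 3, 4, 5, 6, 7, 8, 9, 10, 11
  1, 2, 3, 4, 5, 6, 7, 8, 9, 10, 11, 12

hence w(1..12) = (6, 11, 9, 7, 5, 2, 8, 12, 4, 10, 3, 1).

D(w) has 43 cells with 8 SE-corners; essential set:

[(2, 10, 1), (3, 8, 1), (4, 5, 0), (5, 4, 0), (8, 4, 1), (8, 10, 6), (10, 3, 1), (11, 1, 0)]


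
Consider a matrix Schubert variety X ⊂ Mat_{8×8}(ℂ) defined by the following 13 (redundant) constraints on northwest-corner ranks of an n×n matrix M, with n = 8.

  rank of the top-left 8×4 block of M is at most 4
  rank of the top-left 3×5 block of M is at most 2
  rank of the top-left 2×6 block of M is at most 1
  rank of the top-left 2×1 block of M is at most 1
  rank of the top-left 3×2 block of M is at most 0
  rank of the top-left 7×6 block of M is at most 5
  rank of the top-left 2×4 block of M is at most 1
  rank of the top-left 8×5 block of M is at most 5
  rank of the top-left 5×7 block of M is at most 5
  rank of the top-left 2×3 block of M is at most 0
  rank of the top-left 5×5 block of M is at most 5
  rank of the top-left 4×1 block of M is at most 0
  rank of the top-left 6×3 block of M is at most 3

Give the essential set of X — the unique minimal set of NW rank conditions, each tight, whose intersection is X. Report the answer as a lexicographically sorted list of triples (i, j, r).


Rank table r_w(8×8) implied by the 13 constraints:

  R[1]: 0 0 0 1 1 1 1 1
  R[2]: 0 0 0 1 1 1 2 2
  R[3]: 0 0 1 2 2 2 3 3
  R[4]: 0 1 2 3 3 3 4 4
  R[5]: 1 2 3 4 4 4 5 5
  R[6]: 1 2 3 4 5 5 6 6
  R[7]: 1 2 3 4 5 5 6 7
  R[8]: 1 2 3 4 5 6 7 8

hence w(1..8) = (4, 7, 3, 2, 1, 5, 8, 6).

ℓ(w)=12; the 5 essential cells (i,j,r):

[(2, 3, 0), (2, 6, 1), (3, 2, 0), (4, 1, 0), (7, 6, 5)]


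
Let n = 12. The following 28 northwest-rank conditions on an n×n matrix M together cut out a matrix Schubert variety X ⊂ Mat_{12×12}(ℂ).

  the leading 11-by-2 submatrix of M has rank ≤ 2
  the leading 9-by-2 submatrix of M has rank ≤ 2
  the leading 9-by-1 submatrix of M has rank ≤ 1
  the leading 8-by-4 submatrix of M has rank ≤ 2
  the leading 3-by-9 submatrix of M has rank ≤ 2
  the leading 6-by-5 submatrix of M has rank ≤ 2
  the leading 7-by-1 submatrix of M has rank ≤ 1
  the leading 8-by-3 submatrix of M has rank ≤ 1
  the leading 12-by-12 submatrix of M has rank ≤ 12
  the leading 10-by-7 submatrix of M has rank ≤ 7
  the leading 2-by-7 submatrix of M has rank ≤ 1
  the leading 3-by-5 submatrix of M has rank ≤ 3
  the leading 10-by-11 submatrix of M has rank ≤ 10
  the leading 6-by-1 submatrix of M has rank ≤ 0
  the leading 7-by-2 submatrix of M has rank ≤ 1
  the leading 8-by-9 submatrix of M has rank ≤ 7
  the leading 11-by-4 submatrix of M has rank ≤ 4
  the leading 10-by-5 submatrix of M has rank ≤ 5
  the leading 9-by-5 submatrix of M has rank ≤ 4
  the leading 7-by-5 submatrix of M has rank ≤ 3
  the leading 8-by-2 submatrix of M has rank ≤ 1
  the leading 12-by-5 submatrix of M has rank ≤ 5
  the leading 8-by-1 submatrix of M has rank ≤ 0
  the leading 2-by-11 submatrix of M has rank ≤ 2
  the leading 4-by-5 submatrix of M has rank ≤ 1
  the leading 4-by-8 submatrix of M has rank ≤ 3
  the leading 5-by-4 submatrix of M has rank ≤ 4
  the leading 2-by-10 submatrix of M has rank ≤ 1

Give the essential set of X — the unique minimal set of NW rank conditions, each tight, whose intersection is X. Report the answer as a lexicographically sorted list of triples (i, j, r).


Reconstructing r_w from the 28 given conditions:

  0 | 1 | 1 | 1 | 1 | 1 | 1 | 1 | 1 | 1 | 1 | 1
  0 | 1 | 1 | 1 | 1 | 1 | 1 | 1 | 1 | 1 | 2 | 2
  0 | 1 | 1 | 1 | 1 | 2 | 2 | 2 | 2 | 2 | 3 | 3
  0 | 1 | 1 | 1 | 1 | 2 | 3 | 3 | 3 | 3 | 4 | 4
  0 | 1 | 1 | 2 | 2 | 3 | 4 | 4 | 4 | 4 | 5 | 5
  0 | 1 | 1 | 2 | 2 | 3 | 4 | 5 | 5 | 5 | 6 | 6
  0 | 1 | 1 | 2 | 3 | 4 | 5 | 6 | 6 | 6 | 7 | 7
  0 | 1 | 1 | 2 | 3 | 4 | 5 | 6 | 7 | 7 | 8 | 8
  1 | 2 | 2 | 3 | 4 | 5 | 6 | 7 | 8 | 8 | 9 | 9
  1 | 2 | 3 | 4 | 5 | 6 | 7 | 8 | 9 | 9 | 10 | 10
  1 | 2 | 3 | 4 | 5 | 6 | 7 | 8 | 9 | 10 | 11 | 11
  1 | 2 | 3 | 4 | 5 | 6 | 7 | 8 | 9 | 10 | 11 | 12

reading off 1-entries of Δ²R: w = (2, 11, 6, 7, 4, 8, 5, 9, 1, 3, 10, 12).

ℓ(w)=27; the 5 essential cells (i,j,r):

[(2, 10, 1), (4, 5, 1), (6, 5, 2), (8, 1, 0), (8, 3, 1)]
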